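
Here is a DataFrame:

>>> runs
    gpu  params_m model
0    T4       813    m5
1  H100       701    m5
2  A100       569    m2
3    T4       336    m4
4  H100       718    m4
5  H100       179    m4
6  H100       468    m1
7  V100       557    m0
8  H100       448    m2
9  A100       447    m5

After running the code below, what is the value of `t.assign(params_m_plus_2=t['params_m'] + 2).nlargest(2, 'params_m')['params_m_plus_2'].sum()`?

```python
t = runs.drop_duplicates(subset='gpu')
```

drop duplicate gpu (keep=first):
    gpu  params_m model
0    T4       813    m5
1  H100       701    m5
2  A100       569    m2
7  V100       557    m0
add column params_m_plus_2 = t['params_m'] + 2:
    gpu  params_m model  params_m_plus_2
0    T4       813    m5              815
1  H100       701    m5              703
2  A100       569    m2              571
7  V100       557    m0              559
take 2 rows with largest params_m:
    gpu  params_m model  params_m_plus_2
0    T4       813    m5              815
1  H100       701    m5              703

1518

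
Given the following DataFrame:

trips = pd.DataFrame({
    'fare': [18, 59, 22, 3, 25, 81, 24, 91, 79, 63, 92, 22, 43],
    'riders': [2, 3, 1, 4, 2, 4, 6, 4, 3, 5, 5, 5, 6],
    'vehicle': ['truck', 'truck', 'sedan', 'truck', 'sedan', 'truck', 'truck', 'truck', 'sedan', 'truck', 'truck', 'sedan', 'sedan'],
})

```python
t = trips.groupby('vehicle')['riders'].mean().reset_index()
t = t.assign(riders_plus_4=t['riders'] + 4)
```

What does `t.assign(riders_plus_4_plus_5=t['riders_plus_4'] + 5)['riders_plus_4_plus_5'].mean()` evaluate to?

group by vehicle, mean of riders:
vehicle
sedan    3.400
truck    4.125
Name: riders, dtype: float64
reset_index():
  vehicle  riders
0   sedan   3.400
1   truck   4.125
add column riders_plus_4 = t['riders'] + 4:
  vehicle  riders  riders_plus_4
0   sedan   3.400          7.400
1   truck   4.125          8.125
add column riders_plus_4_plus_5 = t['riders_plus_4'] + 5:
  vehicle  riders  riders_plus_4  riders_plus_4_plus_5
0   sedan   3.400          7.400                12.400
1   truck   4.125          8.125                13.125
Reading off the mean of column 'riders_plus_4_plus_5', we get 12.7625.

12.7625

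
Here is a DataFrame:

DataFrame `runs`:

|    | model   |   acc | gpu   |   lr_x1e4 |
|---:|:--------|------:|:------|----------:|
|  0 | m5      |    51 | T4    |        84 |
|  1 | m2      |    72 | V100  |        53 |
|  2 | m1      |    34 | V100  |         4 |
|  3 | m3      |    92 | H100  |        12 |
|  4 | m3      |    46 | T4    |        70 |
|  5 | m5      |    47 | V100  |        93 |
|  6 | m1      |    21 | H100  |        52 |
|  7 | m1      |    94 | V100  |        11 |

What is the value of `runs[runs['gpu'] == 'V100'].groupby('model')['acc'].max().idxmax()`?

m1

filter rows where gpu == 'V100':
  model  acc   gpu  lr_x1e4
1    m2   72  V100       53
2    m1   34  V100        4
5    m5   47  V100       93
7    m1   94  V100       11
group by model, max of acc:
model
m1    94
m2    72
m5    47
Name: acc, dtype: int64
Finally, label with the largest value = m1.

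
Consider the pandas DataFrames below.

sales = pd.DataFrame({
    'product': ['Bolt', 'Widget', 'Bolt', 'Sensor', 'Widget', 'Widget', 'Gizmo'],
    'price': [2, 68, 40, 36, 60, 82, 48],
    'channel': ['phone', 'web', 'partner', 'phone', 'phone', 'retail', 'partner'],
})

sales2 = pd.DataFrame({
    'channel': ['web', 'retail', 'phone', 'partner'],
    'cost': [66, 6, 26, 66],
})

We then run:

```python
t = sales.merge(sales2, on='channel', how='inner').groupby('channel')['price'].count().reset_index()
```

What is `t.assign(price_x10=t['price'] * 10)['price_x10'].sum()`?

merge on 'channel' (how='inner') → 7 rows:
  product  price  channel  cost
0    Bolt      2    phone    26
1  Widget     68      web    66
2    Bolt     40  partner    66
3  Sensor     36    phone    26
4  Widget     60    phone    26
5  Widget     82   retail     6
6   Gizmo     48  partner    66
group by channel, count of price:
channel
partner    2
phone      3
retail     1
web        1
Name: price, dtype: int64
reset_index():
   channel  price
0  partner      2
1    phone      3
2   retail      1
3      web      1
add column price_x10 = t['price'] * 10:
   channel  price  price_x10
0  partner      2         20
1    phone      3         30
2   retail      1         10
3      web      1         10
The sum of column 'price_x10' is 70.

70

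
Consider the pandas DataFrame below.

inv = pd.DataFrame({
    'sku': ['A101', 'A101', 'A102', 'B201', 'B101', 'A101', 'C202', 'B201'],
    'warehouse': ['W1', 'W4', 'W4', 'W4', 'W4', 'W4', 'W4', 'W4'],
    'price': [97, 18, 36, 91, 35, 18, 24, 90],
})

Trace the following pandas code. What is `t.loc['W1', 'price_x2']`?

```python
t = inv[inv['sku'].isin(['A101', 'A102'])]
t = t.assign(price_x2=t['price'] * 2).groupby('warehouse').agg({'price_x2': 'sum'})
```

194

filter rows where sku in ['A101', 'A102']:
    sku warehouse  price
0  A101        W1     97
1  A101        W4     18
2  A102        W4     36
5  A101        W4     18
add column price_x2 = t['price'] * 2:
    sku warehouse  price  price_x2
0  A101        W1     97       194
1  A101        W4     18        36
2  A102        W4     36        72
5  A101        W4     18        36
group by warehouse, sum of price_x2:
           price_x2
warehouse          
W1              194
W4              144
Taking the value at row 'W1', column 'price_x2' gives 194.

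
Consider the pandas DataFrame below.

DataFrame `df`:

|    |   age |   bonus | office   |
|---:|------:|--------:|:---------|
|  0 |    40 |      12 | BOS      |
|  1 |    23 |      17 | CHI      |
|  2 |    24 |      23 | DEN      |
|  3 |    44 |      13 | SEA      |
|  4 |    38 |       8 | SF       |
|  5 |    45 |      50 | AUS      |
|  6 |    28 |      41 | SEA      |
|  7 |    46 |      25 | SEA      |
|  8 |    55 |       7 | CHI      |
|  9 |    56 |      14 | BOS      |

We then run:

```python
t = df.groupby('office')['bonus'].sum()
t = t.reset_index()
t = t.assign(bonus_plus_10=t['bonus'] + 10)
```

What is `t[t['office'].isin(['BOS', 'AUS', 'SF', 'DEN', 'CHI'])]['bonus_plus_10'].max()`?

group by office, sum of bonus:
office
AUS    50
BOS    26
CHI    24
DEN    23
SEA    79
SF      8
Name: bonus, dtype: int64
reset_index():
  office  bonus
0    AUS     50
1    BOS     26
2    CHI     24
3    DEN     23
4    SEA     79
5     SF      8
add column bonus_plus_10 = t['bonus'] + 10:
  office  bonus  bonus_plus_10
0    AUS     50             60
1    BOS     26             36
2    CHI     24             34
3    DEN     23             33
4    SEA     79             89
5     SF      8             18
filter rows where office in ['BOS', 'AUS', 'SF', 'DEN', 'CHI']:
  office  bonus  bonus_plus_10
0    AUS     50             60
1    BOS     26             36
2    CHI     24             34
3    DEN     23             33
5     SF      8             18
The max of column 'bonus_plus_10' is 60.

60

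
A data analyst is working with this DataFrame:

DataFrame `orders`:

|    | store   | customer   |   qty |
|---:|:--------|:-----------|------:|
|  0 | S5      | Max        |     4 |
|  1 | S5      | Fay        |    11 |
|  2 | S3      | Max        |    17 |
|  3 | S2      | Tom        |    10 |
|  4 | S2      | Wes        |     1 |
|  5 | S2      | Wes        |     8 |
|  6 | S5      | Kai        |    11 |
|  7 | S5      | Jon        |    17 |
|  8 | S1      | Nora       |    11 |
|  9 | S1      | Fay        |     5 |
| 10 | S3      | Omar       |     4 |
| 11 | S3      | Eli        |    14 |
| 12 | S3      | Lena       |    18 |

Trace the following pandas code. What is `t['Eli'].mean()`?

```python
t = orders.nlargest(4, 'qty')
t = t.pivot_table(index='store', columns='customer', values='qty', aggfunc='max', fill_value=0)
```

take 4 rows with largest qty:
   store customer  qty
12    S3     Lena   18
2     S3      Max   17
7     S5      Jon   17
11    S3      Eli   14
pivot: rows=store, cols=customer, max(qty):
customer  Eli  Jon  Lena  Max
store                        
S3         14    0    18   17
S5          0   17     0    0
Taking the mean of column 'Eli' gives 7.0.

7.0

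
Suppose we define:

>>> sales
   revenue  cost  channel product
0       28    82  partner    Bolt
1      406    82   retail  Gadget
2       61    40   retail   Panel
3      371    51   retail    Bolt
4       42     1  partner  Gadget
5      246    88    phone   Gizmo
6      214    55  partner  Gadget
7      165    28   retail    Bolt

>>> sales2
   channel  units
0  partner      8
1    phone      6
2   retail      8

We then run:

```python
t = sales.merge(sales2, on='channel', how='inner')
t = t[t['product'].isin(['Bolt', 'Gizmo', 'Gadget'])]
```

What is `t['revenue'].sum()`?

merge on 'channel' (how='inner') → 8 rows:
   revenue  cost  channel product  units
0       28    82  partner    Bolt      8
1      406    82   retail  Gadget      8
2       61    40   retail   Panel      8
3      371    51   retail    Bolt      8
4       42     1  partner  Gadget      8
5      246    88    phone   Gizmo      6
6      214    55  partner  Gadget      8
7      165    28   retail    Bolt      8
filter rows where product in ['Bolt', 'Gizmo', 'Gadget']:
   revenue  cost  channel product  units
0       28    82  partner    Bolt      8
1      406    82   retail  Gadget      8
3      371    51   retail    Bolt      8
4       42     1  partner  Gadget      8
5      246    88    phone   Gizmo      6
6      214    55  partner  Gadget      8
7      165    28   retail    Bolt      8

1472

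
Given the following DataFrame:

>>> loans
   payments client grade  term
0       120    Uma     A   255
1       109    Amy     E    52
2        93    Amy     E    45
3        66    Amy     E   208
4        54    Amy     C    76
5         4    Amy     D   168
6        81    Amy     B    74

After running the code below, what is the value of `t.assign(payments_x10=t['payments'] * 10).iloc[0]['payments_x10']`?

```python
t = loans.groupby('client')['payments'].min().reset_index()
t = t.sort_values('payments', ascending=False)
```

1200

group by client, min of payments:
client
Amy      4
Uma    120
Name: payments, dtype: int64
reset_index():
  client  payments
0    Amy         4
1    Uma       120
sort by payments descending:
  client  payments
1    Uma       120
0    Amy         4
add column payments_x10 = t['payments'] * 10:
  client  payments  payments_x10
1    Uma       120          1200
0    Amy         4            40
The value at position 0, column 'payments_x10' is 1200.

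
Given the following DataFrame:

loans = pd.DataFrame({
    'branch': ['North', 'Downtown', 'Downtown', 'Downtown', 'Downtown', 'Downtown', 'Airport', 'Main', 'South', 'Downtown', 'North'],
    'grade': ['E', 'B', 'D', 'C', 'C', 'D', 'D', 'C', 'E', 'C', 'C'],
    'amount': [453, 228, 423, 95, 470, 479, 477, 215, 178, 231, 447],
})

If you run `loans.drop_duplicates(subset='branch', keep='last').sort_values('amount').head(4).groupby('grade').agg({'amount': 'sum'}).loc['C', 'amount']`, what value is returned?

893

drop duplicate branch (keep=last):
      branch grade  amount
6    Airport     D     477
7       Main     C     215
8      South     E     178
9   Downtown     C     231
10     North     C     447
sort by amount:
      branch grade  amount
8      South     E     178
7       Main     C     215
9   Downtown     C     231
10     North     C     447
6    Airport     D     477
take first 4 rows:
      branch grade  amount
8      South     E     178
7       Main     C     215
9   Downtown     C     231
10     North     C     447
group by grade, sum of amount:
       amount
grade        
C         893
E         178
Hence 893.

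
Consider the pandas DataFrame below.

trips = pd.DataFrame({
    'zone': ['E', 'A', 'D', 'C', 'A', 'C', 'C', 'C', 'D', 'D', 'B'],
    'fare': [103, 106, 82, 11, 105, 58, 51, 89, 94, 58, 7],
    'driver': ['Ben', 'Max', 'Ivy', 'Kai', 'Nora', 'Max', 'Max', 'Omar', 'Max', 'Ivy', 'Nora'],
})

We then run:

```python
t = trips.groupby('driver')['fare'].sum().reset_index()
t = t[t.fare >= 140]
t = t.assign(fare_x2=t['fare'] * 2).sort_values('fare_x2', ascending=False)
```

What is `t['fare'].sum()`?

449

group by driver, sum of fare:
driver
Ben     103
Ivy     140
Kai      11
Max     309
Nora    112
Omar     89
Name: fare, dtype: int64
reset_index():
  driver  fare
0    Ben   103
1    Ivy   140
2    Kai    11
3    Max   309
4   Nora   112
5   Omar    89
filter rows where fare >= 140:
  driver  fare
1    Ivy   140
3    Max   309
add column fare_x2 = t['fare'] * 2:
  driver  fare  fare_x2
1    Ivy   140      280
3    Max   309      618
sort by fare_x2 descending:
  driver  fare  fare_x2
3    Max   309      618
1    Ivy   140      280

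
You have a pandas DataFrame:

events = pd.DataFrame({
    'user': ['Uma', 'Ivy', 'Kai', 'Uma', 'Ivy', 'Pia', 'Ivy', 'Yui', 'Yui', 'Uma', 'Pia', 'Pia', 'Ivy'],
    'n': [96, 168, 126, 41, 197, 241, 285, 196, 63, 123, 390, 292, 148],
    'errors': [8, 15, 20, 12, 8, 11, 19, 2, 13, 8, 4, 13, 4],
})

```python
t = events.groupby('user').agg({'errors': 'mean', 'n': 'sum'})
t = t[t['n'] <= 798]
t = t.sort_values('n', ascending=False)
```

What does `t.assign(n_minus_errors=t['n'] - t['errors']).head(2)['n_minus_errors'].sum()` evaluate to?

group by user: mean(errors), sum(n):
         errors    n
user                
Ivy   11.500000  798
Kai   20.000000  126
Pia    9.333333  923
Uma    9.333333  260
Yui    7.500000  259
filter rows where n <= 798:
         errors    n
user                
Ivy   11.500000  798
Kai   20.000000  126
Uma    9.333333  260
Yui    7.500000  259
sort by n descending:
         errors    n
user                
Ivy   11.500000  798
Uma    9.333333  260
Yui    7.500000  259
Kai   20.000000  126
add column n_minus_errors = t['n'] - t['errors']:
         errors    n  n_minus_errors
user                                
Ivy   11.500000  798      786.500000
Uma    9.333333  260      250.666667
Yui    7.500000  259      251.500000
Kai   20.000000  126      106.000000
take first 2 rows:
         errors    n  n_minus_errors
user                                
Ivy   11.500000  798      786.500000
Uma    9.333333  260      250.666667

1037.16666667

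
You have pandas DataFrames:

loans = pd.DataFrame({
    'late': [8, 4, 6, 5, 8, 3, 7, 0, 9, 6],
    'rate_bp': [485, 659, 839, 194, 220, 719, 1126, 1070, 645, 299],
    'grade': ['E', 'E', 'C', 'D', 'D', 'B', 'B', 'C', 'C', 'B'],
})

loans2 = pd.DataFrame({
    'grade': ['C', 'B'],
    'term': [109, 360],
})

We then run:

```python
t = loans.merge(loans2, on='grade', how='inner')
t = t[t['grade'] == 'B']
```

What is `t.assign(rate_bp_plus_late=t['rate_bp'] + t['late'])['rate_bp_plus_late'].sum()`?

merge on 'grade' (how='inner') → 6 rows:
   late  rate_bp grade  term
0     6      839     C   109
1     3      719     B   360
2     7     1126     B   360
3     0     1070     C   109
4     9      645     C   109
5     6      299     B   360
filter rows where grade == 'B':
   late  rate_bp grade  term
1     3      719     B   360
2     7     1126     B   360
5     6      299     B   360
add column rate_bp_plus_late = t['rate_bp'] + t['late']:
   late  rate_bp grade  term  rate_bp_plus_late
1     3      719     B   360                722
2     7     1126     B   360               1133
5     6      299     B   360                305
Then the sum of column 'rate_bp_plus_late': 2160

2160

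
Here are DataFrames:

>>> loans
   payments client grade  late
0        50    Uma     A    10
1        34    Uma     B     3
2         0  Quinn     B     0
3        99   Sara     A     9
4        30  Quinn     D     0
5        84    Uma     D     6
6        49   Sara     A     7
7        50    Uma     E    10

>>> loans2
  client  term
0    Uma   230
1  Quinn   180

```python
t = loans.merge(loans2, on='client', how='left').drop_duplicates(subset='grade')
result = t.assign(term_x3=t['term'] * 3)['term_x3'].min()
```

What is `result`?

merge on 'client' (how='left') → 8 rows:
   payments client grade  late   term
0        50    Uma     A    10  230.0
1        34    Uma     B     3  230.0
2         0  Quinn     B     0  180.0
3        99   Sara     A     9    NaN
4        30  Quinn     D     0  180.0
5        84    Uma     D     6  230.0
6        49   Sara     A     7    NaN
7        50    Uma     E    10  230.0
drop duplicate grade (keep=first):
   payments client grade  late   term
0        50    Uma     A    10  230.0
1        34    Uma     B     3  230.0
4        30  Quinn     D     0  180.0
7        50    Uma     E    10  230.0
add column term_x3 = t['term'] * 3:
   payments client grade  late   term  term_x3
0        50    Uma     A    10  230.0    690.0
1        34    Uma     B     3  230.0    690.0
4        30  Quinn     D     0  180.0    540.0
7        50    Uma     E    10  230.0    690.0
Then the min of column 'term_x3': 540.0

540.0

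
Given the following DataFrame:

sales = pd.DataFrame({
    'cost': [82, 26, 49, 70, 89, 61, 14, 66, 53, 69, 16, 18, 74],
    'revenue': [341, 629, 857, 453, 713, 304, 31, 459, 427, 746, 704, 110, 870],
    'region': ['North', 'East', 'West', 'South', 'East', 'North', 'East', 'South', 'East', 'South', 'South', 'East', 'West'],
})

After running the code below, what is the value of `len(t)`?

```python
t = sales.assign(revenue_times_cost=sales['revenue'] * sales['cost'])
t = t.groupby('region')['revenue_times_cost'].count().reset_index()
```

4

add column revenue_times_cost = sales['revenue'] * sales['cost']:
    cost  revenue region  revenue_times_cost
0     82      341  North               27962
1     26      629   East               16354
2     49      857   West               41993
3     70      453  South               31710
4     89      713   East               63457
5     61      304  North               18544
6     14       31   East                 434
7     66      459  South               30294
8     53      427   East               22631
9     69      746  South               51474
10    16      704  South               11264
11    18      110   East                1980
12    74      870   West               64380
group by region, count of revenue_times_cost:
region
East     5
North    2
South    4
West     2
Name: revenue_times_cost, dtype: int64
reset_index():
  region  revenue_times_cost
0   East                   5
1  North                   2
2  South                   4
3   West                   2
Taking the number of rows gives 4.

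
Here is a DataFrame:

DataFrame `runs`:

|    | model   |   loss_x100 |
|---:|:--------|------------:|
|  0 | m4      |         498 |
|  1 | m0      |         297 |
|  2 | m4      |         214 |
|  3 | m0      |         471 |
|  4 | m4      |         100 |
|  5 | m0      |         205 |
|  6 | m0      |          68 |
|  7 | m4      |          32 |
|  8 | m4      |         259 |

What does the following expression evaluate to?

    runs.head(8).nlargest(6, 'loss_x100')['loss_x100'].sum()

take first 8 rows:
  model  loss_x100
0    m4        498
1    m0        297
2    m4        214
3    m0        471
4    m4        100
5    m0        205
6    m0         68
7    m4         32
take 6 rows with largest loss_x100:
  model  loss_x100
0    m4        498
3    m0        471
1    m0        297
2    m4        214
5    m0        205
4    m4        100

1785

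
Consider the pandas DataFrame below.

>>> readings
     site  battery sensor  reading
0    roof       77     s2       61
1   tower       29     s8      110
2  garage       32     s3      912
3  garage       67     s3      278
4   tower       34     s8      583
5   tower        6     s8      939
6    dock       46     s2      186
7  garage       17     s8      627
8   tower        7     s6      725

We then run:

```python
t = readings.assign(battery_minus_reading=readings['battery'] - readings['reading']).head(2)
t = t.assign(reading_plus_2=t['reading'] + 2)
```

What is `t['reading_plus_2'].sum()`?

add column battery_minus_reading = readings['battery'] - readings['reading']:
     site  battery sensor  reading  battery_minus_reading
0    roof       77     s2       61                     16
1   tower       29     s8      110                    -81
2  garage       32     s3      912                   -880
3  garage       67     s3      278                   -211
4   tower       34     s8      583                   -549
5   tower        6     s8      939                   -933
6    dock       46     s2      186                   -140
7  garage       17     s8      627                   -610
8   tower        7     s6      725                   -718
take first 2 rows:
    site  battery sensor  reading  battery_minus_reading
0   roof       77     s2       61                     16
1  tower       29     s8      110                    -81
add column reading_plus_2 = t['reading'] + 2:
    site  battery sensor  reading  battery_minus_reading  reading_plus_2
0   roof       77     s2       61                     16              63
1  tower       29     s8      110                    -81             112
Reading off the sum of column 'reading_plus_2', we get 175.

175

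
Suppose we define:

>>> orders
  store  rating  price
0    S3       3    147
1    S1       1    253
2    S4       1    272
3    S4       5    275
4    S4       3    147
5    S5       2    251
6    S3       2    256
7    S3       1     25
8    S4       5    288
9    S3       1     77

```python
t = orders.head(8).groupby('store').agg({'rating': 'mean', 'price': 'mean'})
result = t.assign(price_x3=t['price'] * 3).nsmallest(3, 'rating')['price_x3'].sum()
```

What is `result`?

take first 8 rows:
  store  rating  price
0    S3       3    147
1    S1       1    253
2    S4       1    272
3    S4       5    275
4    S4       3    147
5    S5       2    251
6    S3       2    256
7    S3       1     25
group by store: mean(rating), mean(price):
       rating       price
store                    
S1        1.0  253.000000
S3        2.0  142.666667
S4        3.0  231.333333
S5        2.0  251.000000
add column price_x3 = t['price'] * 3:
       rating       price  price_x3
store                              
S1        1.0  253.000000     759.0
S3        2.0  142.666667     428.0
S4        3.0  231.333333     694.0
S5        2.0  251.000000     753.0
take 3 rows with smallest rating:
       rating       price  price_x3
store                              
S1        1.0  253.000000     759.0
S3        2.0  142.666667     428.0
S5        2.0  251.000000     753.0
sum of column 'price_x3' → 1940.0

1940.0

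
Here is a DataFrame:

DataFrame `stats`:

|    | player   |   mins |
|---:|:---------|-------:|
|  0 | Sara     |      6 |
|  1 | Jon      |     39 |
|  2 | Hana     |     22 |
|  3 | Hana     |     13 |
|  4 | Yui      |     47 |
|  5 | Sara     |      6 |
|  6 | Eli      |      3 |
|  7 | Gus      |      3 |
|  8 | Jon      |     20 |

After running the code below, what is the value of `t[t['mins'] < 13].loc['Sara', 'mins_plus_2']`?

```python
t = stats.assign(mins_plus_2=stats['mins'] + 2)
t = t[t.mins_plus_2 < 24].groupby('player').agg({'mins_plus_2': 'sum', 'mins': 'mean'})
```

add column mins_plus_2 = stats['mins'] + 2:
  player  mins  mins_plus_2
0   Sara     6            8
1    Jon    39           41
2   Hana    22           24
3   Hana    13           15
4    Yui    47           49
5   Sara     6            8
6    Eli     3            5
7    Gus     3            5
8    Jon    20           22
filter rows where mins_plus_2 < 24:
  player  mins  mins_plus_2
0   Sara     6            8
3   Hana    13           15
5   Sara     6            8
6    Eli     3            5
7    Gus     3            5
8    Jon    20           22
group by player: sum(mins_plus_2), mean(mins):
        mins_plus_2  mins
player                   
Eli               5   3.0
Gus               5   3.0
Hana             15  13.0
Jon              22  20.0
Sara             16   6.0
filter rows where mins < 13:
        mins_plus_2  mins
player                   
Eli               5   3.0
Gus               5   3.0
Sara             16   6.0
Hence 16.

16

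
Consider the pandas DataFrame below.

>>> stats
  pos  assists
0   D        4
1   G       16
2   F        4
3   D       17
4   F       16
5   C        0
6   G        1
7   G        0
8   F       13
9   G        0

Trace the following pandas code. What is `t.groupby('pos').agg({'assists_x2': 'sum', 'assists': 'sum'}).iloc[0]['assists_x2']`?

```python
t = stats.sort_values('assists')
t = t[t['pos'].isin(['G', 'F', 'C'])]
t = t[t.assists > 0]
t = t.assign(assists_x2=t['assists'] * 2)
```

66

sort by assists:
  pos  assists
5   C        0
7   G        0
9   G        0
6   G        1
0   D        4
2   F        4
8   F       13
1   G       16
4   F       16
3   D       17
filter rows where pos in ['G', 'F', 'C']:
  pos  assists
5   C        0
7   G        0
9   G        0
6   G        1
2   F        4
8   F       13
1   G       16
4   F       16
filter rows where assists > 0:
  pos  assists
6   G        1
2   F        4
8   F       13
1   G       16
4   F       16
add column assists_x2 = t['assists'] * 2:
  pos  assists  assists_x2
6   G        1           2
2   F        4           8
8   F       13          26
1   G       16          32
4   F       16          32
group by pos: sum(assists_x2), sum(assists):
     assists_x2  assists
pos                     
F            66       33
G            34       17
So iloc[0]['assists_x2'] = 66.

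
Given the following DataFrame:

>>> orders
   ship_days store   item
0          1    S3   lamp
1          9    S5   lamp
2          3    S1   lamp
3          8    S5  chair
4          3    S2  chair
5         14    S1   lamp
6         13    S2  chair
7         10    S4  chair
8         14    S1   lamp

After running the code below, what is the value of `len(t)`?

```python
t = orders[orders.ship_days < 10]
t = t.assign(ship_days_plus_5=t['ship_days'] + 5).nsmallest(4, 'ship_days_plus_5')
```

4

filter rows where ship_days < 10:
   ship_days store   item
0          1    S3   lamp
1          9    S5   lamp
2          3    S1   lamp
3          8    S5  chair
4          3    S2  chair
add column ship_days_plus_5 = t['ship_days'] + 5:
   ship_days store   item  ship_days_plus_5
0          1    S3   lamp                 6
1          9    S5   lamp                14
2          3    S1   lamp                 8
3          8    S5  chair                13
4          3    S2  chair                 8
take 4 rows with smallest ship_days_plus_5:
   ship_days store   item  ship_days_plus_5
0          1    S3   lamp                 6
2          3    S1   lamp                 8
4          3    S2  chair                 8
3          8    S5  chair                13
The number of rows is 4.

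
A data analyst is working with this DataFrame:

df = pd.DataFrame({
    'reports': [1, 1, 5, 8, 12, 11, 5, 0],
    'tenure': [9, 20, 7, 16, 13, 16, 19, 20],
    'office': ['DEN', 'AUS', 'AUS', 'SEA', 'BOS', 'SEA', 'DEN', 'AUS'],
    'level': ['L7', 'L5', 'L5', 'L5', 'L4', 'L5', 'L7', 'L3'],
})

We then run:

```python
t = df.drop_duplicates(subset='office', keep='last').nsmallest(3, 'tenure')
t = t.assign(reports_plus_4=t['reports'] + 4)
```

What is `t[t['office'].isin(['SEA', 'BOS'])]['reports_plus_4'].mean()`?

15.5

drop duplicate office (keep=last):
   reports  tenure office level
4       12      13    BOS    L4
5       11      16    SEA    L5
6        5      19    DEN    L7
7        0      20    AUS    L3
take 3 rows with smallest tenure:
   reports  tenure office level
4       12      13    BOS    L4
5       11      16    SEA    L5
6        5      19    DEN    L7
add column reports_plus_4 = t['reports'] + 4:
   reports  tenure office level  reports_plus_4
4       12      13    BOS    L4              16
5       11      16    SEA    L5              15
6        5      19    DEN    L7               9
filter rows where office in ['SEA', 'BOS']:
   reports  tenure office level  reports_plus_4
4       12      13    BOS    L4              16
5       11      16    SEA    L5              15
So mean() = 15.5.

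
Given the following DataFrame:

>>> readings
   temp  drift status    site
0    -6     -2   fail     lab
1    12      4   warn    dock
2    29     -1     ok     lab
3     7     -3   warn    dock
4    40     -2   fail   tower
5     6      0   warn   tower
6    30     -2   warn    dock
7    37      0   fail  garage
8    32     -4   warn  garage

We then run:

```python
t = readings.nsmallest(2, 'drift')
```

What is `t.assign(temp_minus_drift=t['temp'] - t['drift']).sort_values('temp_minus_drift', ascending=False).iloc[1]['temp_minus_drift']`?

take 2 rows with smallest drift:
   temp  drift status    site
8    32     -4   warn  garage
3     7     -3   warn    dock
add column temp_minus_drift = t['temp'] - t['drift']:
   temp  drift status    site  temp_minus_drift
8    32     -4   warn  garage                36
3     7     -3   warn    dock                10
sort by temp_minus_drift descending:
   temp  drift status    site  temp_minus_drift
8    32     -4   warn  garage                36
3     7     -3   warn    dock                10
So iloc[1]['temp_minus_drift'] = 10.

10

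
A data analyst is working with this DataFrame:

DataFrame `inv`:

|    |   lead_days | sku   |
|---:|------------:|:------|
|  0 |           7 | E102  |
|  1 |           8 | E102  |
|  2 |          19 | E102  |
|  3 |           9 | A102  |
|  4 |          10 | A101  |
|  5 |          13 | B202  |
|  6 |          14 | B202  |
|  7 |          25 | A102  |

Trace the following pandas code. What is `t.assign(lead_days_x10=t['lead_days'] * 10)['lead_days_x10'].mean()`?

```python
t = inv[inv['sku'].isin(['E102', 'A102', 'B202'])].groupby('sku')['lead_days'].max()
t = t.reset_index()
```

filter rows where sku in ['E102', 'A102', 'B202']:
   lead_days   sku
0          7  E102
1          8  E102
2         19  E102
3          9  A102
5         13  B202
6         14  B202
7         25  A102
group by sku, max of lead_days:
sku
A102    25
B202    14
E102    19
Name: lead_days, dtype: int64
reset_index():
    sku  lead_days
0  A102         25
1  B202         14
2  E102         19
add column lead_days_x10 = t['lead_days'] * 10:
    sku  lead_days  lead_days_x10
0  A102         25            250
1  B202         14            140
2  E102         19            190
mean of column 'lead_days_x10' → 193.333333333

193.333333333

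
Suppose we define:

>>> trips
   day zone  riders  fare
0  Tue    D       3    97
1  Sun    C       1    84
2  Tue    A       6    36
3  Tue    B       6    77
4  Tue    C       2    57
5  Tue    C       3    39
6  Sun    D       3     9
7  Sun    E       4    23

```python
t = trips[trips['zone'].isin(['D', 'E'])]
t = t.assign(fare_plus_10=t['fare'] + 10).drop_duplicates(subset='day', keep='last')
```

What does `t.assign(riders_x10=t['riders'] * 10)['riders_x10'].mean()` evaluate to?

35.0

filter rows where zone in ['D', 'E']:
   day zone  riders  fare
0  Tue    D       3    97
6  Sun    D       3     9
7  Sun    E       4    23
add column fare_plus_10 = t['fare'] + 10:
   day zone  riders  fare  fare_plus_10
0  Tue    D       3    97           107
6  Sun    D       3     9            19
7  Sun    E       4    23            33
drop duplicate day (keep=last):
   day zone  riders  fare  fare_plus_10
0  Tue    D       3    97           107
7  Sun    E       4    23            33
add column riders_x10 = t['riders'] * 10:
   day zone  riders  fare  fare_plus_10  riders_x10
0  Tue    D       3    97           107          30
7  Sun    E       4    23            33          40
So mean() = 35.0.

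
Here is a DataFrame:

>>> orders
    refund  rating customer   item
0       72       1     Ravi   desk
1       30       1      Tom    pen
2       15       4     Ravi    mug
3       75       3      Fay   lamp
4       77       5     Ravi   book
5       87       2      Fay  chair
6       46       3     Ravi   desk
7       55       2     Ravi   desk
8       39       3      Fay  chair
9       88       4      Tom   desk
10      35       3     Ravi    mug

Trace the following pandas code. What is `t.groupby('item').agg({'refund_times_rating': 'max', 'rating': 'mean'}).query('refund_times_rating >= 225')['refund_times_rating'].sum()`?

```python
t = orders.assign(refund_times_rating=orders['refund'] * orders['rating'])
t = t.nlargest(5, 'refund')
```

962

add column refund_times_rating = orders['refund'] * orders['rating']:
    refund  rating customer   item  refund_times_rating
0       72       1     Ravi   desk                   72
1       30       1      Tom    pen                   30
2       15       4     Ravi    mug                   60
3       75       3      Fay   lamp                  225
4       77       5     Ravi   book                  385
5       87       2      Fay  chair                  174
6       46       3     Ravi   desk                  138
7       55       2     Ravi   desk                  110
8       39       3      Fay  chair                  117
9       88       4      Tom   desk                  352
10      35       3     Ravi    mug                  105
take 5 rows with largest refund:
   refund  rating customer   item  refund_times_rating
9      88       4      Tom   desk                  352
5      87       2      Fay  chair                  174
4      77       5     Ravi   book                  385
3      75       3      Fay   lamp                  225
0      72       1     Ravi   desk                   72
group by item: max(refund_times_rating), mean(rating):
       refund_times_rating  rating
item                              
book                   385     5.0
chair                  174     2.0
desk                   352     2.5
lamp                   225     3.0
filter rows where refund_times_rating >= 225:
      refund_times_rating  rating
item                             
book                  385     5.0
desk                  352     2.5
lamp                  225     3.0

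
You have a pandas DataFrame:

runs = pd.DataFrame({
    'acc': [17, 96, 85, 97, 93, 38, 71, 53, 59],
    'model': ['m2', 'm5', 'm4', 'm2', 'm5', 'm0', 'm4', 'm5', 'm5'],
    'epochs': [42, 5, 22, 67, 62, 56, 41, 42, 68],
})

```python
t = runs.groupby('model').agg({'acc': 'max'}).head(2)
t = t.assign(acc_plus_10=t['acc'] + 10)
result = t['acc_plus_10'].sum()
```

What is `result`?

155

group by model, max of acc:
       acc
model     
m0      38
m2      97
m4      85
m5      96
take first 2 rows:
       acc
model     
m0      38
m2      97
add column acc_plus_10 = t['acc'] + 10:
       acc  acc_plus_10
model                  
m0      38           48
m2      97          107
Hence 155.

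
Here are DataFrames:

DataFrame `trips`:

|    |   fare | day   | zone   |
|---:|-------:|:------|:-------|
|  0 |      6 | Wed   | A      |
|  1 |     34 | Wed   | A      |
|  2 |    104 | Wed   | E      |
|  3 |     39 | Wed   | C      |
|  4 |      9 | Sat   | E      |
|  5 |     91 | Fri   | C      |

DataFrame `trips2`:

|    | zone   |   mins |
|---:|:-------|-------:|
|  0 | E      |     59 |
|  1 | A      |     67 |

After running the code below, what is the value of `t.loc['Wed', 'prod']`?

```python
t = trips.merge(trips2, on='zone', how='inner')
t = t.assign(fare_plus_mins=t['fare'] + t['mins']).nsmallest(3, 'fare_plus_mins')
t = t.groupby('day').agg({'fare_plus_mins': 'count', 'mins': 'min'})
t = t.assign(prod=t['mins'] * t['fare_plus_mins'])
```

merge on 'zone' (how='inner') → 4 rows:
   fare  day zone  mins
0     6  Wed    A    67
1    34  Wed    A    67
2   104  Wed    E    59
3     9  Sat    E    59
add column fare_plus_mins = t['fare'] + t['mins']:
   fare  day zone  mins  fare_plus_mins
0     6  Wed    A    67              73
1    34  Wed    A    67             101
2   104  Wed    E    59             163
3     9  Sat    E    59              68
take 3 rows with smallest fare_plus_mins:
   fare  day zone  mins  fare_plus_mins
3     9  Sat    E    59              68
0     6  Wed    A    67              73
1    34  Wed    A    67             101
group by day: count(fare_plus_mins), min(mins):
     fare_plus_mins  mins
day                      
Sat               1    59
Wed               2    67
add column prod = t['mins'] * t['fare_plus_mins']:
     fare_plus_mins  mins  prod
day                            
Sat               1    59    59
Wed               2    67   134
Then the value at row 'Wed', column 'prod': 134

134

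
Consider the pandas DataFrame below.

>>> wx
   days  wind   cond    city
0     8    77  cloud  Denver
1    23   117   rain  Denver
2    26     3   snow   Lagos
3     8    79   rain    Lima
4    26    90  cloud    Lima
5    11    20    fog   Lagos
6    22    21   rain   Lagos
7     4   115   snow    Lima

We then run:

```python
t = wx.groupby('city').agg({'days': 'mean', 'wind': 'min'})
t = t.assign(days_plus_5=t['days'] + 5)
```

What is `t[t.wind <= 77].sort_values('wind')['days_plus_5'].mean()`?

22.5833333333

group by city: mean(days), min(wind):
             days  wind
city                   
Denver  15.500000    77
Lagos   19.666667     3
Lima    12.666667    79
add column days_plus_5 = t['days'] + 5:
             days  wind  days_plus_5
city                                
Denver  15.500000    77    20.500000
Lagos   19.666667     3    24.666667
Lima    12.666667    79    17.666667
filter rows where wind <= 77:
             days  wind  days_plus_5
city                                
Denver  15.500000    77    20.500000
Lagos   19.666667     3    24.666667
sort by wind:
             days  wind  days_plus_5
city                                
Lagos   19.666667     3    24.666667
Denver  15.500000    77    20.500000
Finally, mean of column 'days_plus_5' = 22.5833333333.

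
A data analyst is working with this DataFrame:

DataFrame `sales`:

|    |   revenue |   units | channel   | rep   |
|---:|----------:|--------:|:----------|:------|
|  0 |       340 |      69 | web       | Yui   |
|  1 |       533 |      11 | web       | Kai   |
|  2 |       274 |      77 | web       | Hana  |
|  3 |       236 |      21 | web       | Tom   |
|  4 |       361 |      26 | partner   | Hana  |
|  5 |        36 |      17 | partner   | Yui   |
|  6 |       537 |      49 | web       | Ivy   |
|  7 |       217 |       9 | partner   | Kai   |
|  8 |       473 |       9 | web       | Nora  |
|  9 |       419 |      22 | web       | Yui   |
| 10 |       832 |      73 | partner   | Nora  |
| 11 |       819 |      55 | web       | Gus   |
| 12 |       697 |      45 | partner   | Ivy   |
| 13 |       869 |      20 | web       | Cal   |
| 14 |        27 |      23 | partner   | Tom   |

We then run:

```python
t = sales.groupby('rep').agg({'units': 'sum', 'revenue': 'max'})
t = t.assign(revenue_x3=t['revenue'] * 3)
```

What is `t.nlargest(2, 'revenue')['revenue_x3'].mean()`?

2551.5

group by rep: sum(units), max(revenue):
      units  revenue
rep                 
Cal      20      869
Gus      55      819
Hana    103      361
Ivy      94      697
Kai      20      533
Nora     82      832
Tom      44      236
Yui     108      419
add column revenue_x3 = t['revenue'] * 3:
      units  revenue  revenue_x3
rep                             
Cal      20      869        2607
Gus      55      819        2457
Hana    103      361        1083
Ivy      94      697        2091
Kai      20      533        1599
Nora     82      832        2496
Tom      44      236         708
Yui     108      419        1257
take 2 rows with largest revenue:
      units  revenue  revenue_x3
rep                             
Cal      20      869        2607
Nora     82      832        2496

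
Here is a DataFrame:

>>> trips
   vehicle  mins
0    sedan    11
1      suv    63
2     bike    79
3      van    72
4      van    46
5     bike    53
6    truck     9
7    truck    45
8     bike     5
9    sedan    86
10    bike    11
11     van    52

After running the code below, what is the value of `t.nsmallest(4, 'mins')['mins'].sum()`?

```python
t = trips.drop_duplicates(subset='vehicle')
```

drop duplicate vehicle (keep=first):
  vehicle  mins
0   sedan    11
1     suv    63
2    bike    79
3     van    72
6   truck     9
take 4 rows with smallest mins:
  vehicle  mins
6   truck     9
0   sedan    11
1     suv    63
3     van    72
Hence 155.

155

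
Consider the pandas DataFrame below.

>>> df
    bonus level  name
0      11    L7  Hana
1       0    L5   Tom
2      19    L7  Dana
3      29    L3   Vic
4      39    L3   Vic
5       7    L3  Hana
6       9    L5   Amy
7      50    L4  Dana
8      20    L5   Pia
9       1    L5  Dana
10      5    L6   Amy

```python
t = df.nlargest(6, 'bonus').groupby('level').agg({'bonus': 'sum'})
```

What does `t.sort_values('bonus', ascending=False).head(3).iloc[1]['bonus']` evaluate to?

50

take 6 rows with largest bonus:
   bonus level  name
7     50    L4  Dana
4     39    L3   Vic
3     29    L3   Vic
8     20    L5   Pia
2     19    L7  Dana
0     11    L7  Hana
group by level, sum of bonus:
       bonus
level       
L3        68
L4        50
L5        20
L7        30
sort by bonus descending:
       bonus
level       
L3        68
L4        50
L7        30
L5        20
take first 3 rows:
       bonus
level       
L3        68
L4        50
L7        30
Reading off the value at position 1, column 'bonus', we get 50.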